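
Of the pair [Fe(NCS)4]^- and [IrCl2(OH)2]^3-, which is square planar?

[IrCl2(OH)2]^3-

For [Fe(NCS)4]^-: Ligand charges: each isothiocyanate is −1. With an overall charge of −1 the iron centre must be in the +3 oxidation state. Iron is a group-8 element; Fe(III) is therefore d⁵. A high-spin d⁵ ion has zero CFSE in either geometry, so four ligands adopt the sterically favoured tetrahedral geometry. → tetrahedral.
For [IrCl2(OH)2]^3-: Summing ligand charges against the −3 overall charge gives an oxidation state of +1 for iridium. Group 9 minus oxidation state 1 gives a d⁸ configuration. A 5d d⁸ ion has a large crystal-field splitting; square planar leaves the high-energy d_{x²−y²} orbital empty and maximises CFSE. → square planar.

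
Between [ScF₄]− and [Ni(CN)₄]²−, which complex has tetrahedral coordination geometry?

[ScF₄]−

For [ScF₄]−: Ligand charges: each fluoride is −1. With an overall charge of −1 the scandium centre must be in the +3 oxidation state. Group 3 minus oxidation state 3 gives a d⁰ configuration. A d⁰ ion has no crystal-field stabilisation preference between square planar and tetrahedral, so four ligands adopt the sterically favoured tetrahedral geometry. → tetrahedral.
For [Ni(CN)₄]²−: Ligand charges: each cyanide is −1. With an overall charge of −2 the nickel centre must be in the +2 oxidation state. Group 10 minus oxidation state 2 gives a d⁸ configuration. Cyanide is a strong-field ligand (high in the spectrochemical series). A 3d d⁸ ion with strong-field ligands gains enough CFSE to favour square planar over tetrahedral. → square planar.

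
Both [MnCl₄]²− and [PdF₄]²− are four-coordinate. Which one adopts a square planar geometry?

[PdF₄]²−

For [MnCl₄]²−: Each chloride is −1; balancing the −2 overall charge requires Mn(II). Manganese is a group-7 element; Mn(II) is therefore d⁵. A high-spin d⁵ ion has zero CFSE in either geometry, so four ligands adopt the sterically favoured tetrahedral geometry. → tetrahedral.
For [PdF₄]²−: Summing ligand charges against the −2 overall charge gives an oxidation state of +2 for palladium. Group 10 minus oxidation state 2 gives a d⁸ configuration. A 4d d⁸ ion has a large crystal-field splitting; square planar leaves the high-energy d_{x²−y²} orbital empty and maximises CFSE. → square planar.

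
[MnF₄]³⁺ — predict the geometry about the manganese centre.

Summing ligand charges against the +3 overall charge gives an oxidation state of +7 for manganese.
Group 7 minus oxidation state 7 gives a d⁰ configuration.
With 4 monodentate ligands the coordination number is 4.
A d⁰ ion has no crystal-field stabilisation preference between square planar and tetrahedral, so four ligands adopt the sterically favoured tetrahedral geometry.

tetrahedral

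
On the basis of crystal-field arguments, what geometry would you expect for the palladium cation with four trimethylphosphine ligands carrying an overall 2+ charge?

square planar

Trimethylphosphine is neutral; balancing the +2 overall charge requires Pd(II).
Palladium is a group-10 element; Pd(II) is therefore d⁸.
With 4 monodentate ligands the coordination number is 4.
A 4d d⁸ ion has a large crystal-field splitting; square planar leaves the high-energy d_{x²−y²} orbital empty and maximises CFSE.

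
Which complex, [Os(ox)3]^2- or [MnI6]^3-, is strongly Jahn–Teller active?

[Os(ox)3]^2-: Each oxalate is −2; balancing the −2 overall charge requires Os(IV). Os sits in group 8, so the d-electron count is 8 − 4 = 4. A 5d ion has a large Δₒ and is invariably low-spin. The d⁴ configuration leaves the e_g set evenly filled (or empty) — no strong Jahn–Teller driving force.
[MnI6]^3-: Ligand charges: each iodide is −1. With an overall charge of −3 the manganese centre must be in the +3 oxidation state. Manganese is a group-7 element; Mn(III) is therefore d⁴. Iodide is a weak-field ligand for a first-row metal, so the complex is high-spin. The t₂g³e_g¹ (high-spin) configuration has an unevenly filled e_g set; the Jahn–Teller theorem predicts a tetragonal distortion (typically axial elongation) to lift the degeneracy.

[MnI6]^3-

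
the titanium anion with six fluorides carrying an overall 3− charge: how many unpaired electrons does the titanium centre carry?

1 unpaired electron

Summing ligand charges against the −3 overall charge gives an oxidation state of +3 for titanium.
Group 4 minus oxidation state 3 gives a d¹ configuration.
In an octahedral field the d¹ configuration is t₂g¹e_g⁰ (only one arrangement possible), giving 1 unpaired electron.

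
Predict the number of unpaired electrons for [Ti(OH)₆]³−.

1 unpaired electron

Summing ligand charges against the −3 overall charge gives an oxidation state of +3 for titanium.
Group 4 minus oxidation state 3 gives a d¹ configuration.
In an octahedral field the d¹ configuration is t₂g¹e_g⁰ (only one arrangement possible), giving 1 unpaired electron.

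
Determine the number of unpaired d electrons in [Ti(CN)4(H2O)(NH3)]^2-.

2 unpaired electrons

Ligand charges: each cyanide is −1; water is neutral; ammonia is neutral. With an overall charge of −2 the titanium centre must be in the +2 oxidation state.
Group 4 minus oxidation state 2 gives a d² configuration.
In an octahedral field the d² configuration is t₂g²e_g⁰ (only one arrangement possible), giving 2 unpaired electrons.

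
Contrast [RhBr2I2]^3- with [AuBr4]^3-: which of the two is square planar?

[RhBr2I2]^3-

For [RhBr2I2]^3-: Ligand charges: each bromide is −1; each iodide is −1. With an overall charge of −3 the rhodium centre must be in the +1 oxidation state. Rh sits in group 9, so the d-electron count is 9 − 1 = 8. A 4d d⁸ ion has a large crystal-field splitting; square planar leaves the high-energy d_{x²−y²} orbital empty and maximises CFSE. → square planar.
For [AuBr4]^3-: Each bromide is −1; balancing the −3 overall charge requires Au(I). Gold is a group-11 element; Au(I) is therefore d¹⁰. A d¹⁰ ion has no crystal-field stabilisation preference between square planar and tetrahedral, so four ligands adopt the sterically favoured tetrahedral geometry. → tetrahedral.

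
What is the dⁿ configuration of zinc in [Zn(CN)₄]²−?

d10

Ligand charges: each cyanide is −1. With an overall charge of −2 the zinc centre must be in the +2 oxidation state.
Zinc is a group-12 element; Zn(II) is therefore d¹⁰.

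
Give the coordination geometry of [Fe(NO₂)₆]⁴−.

Summing ligand charges against the −4 overall charge gives an oxidation state of +2 for iron.
Fe sits in group 8, so the d-electron count is 8 − 2 = 6.
Coordination number: 6.
Six donors around a single metal centre give an octahedral coordination sphere.

octahedral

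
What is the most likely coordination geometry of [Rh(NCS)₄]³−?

Each isothiocyanate is −1; balancing the −3 overall charge requires Rh(I).
Group 9 minus oxidation state 1 gives a d⁸ configuration.
With 4 monodentate ligands the coordination number is 4.
A 4d d⁸ ion has a large crystal-field splitting; square planar leaves the high-energy d_{x²−y²} orbital empty and maximises CFSE.

square planar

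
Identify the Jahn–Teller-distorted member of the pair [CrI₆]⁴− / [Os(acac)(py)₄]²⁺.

[CrI₆]⁴−

[CrI₆]⁴−: Each iodide is −1; balancing the −4 overall charge requires Cr(II). Cr sits in group 6, so the d-electron count is 6 − 2 = 4. Iodide is a weak-field ligand for a first-row metal, so the complex is high-spin. The t₂g³e_g¹ (high-spin) configuration has an unevenly filled e_g set; the Jahn–Teller theorem predicts a tetragonal distortion (typically axial elongation) to lift the degeneracy.
[Os(acac)(py)₄]²⁺: Summing ligand charges against the +2 overall charge gives an oxidation state of +3 for osmium. Osmium is a group-8 element; Os(III) is therefore d⁵. A 5d ion has a large Δₒ and is invariably low-spin. The d⁵ configuration leaves the e_g set evenly filled (or empty) — no strong Jahn–Teller driving force.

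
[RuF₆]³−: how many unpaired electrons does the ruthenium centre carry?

Summing ligand charges against the −3 overall charge gives an oxidation state of +3 for ruthenium.
Ruthenium is a group-8 element; Ru(III) is therefore d⁵.
The spin state decides the count: a 4d ion has a large Δₒ and is invariably low-spin.
An octahedral low-spin d⁵ ion is t₂g⁵e_g⁰, giving 1 unpaired electron.

1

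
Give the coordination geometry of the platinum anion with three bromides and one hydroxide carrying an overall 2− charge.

Summing ligand charges against the −2 overall charge gives an oxidation state of +2 for platinum.
Group 10 minus oxidation state 2 gives a d⁸ configuration.
With 4 monodentate ligands the coordination number is 4.
A 5d d⁸ ion has a large crystal-field splitting; square planar leaves the high-energy d_{x²−y²} orbital empty and maximises CFSE.

square planar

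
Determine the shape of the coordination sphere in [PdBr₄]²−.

square planar

Each bromide is −1; balancing the −2 overall charge requires Pd(II).
Pd sits in group 10, so the d-electron count is 10 − 2 = 8.
Coordination number: 4.
A 4d d⁸ ion has a large crystal-field splitting; square planar leaves the high-energy d_{x²−y²} orbital empty and maximises CFSE.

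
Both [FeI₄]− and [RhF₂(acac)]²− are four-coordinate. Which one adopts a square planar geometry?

For [FeI₄]−: Summing ligand charges against the −1 overall charge gives an oxidation state of +3 for iron. Fe sits in group 8, so the d-electron count is 8 − 3 = 5. A high-spin d⁵ ion has zero CFSE in either geometry, so four ligands adopt the sterically favoured tetrahedral geometry. → tetrahedral.
For [RhF₂(acac)]²−: Each fluoride is −1; each acetylacetonate is −1; balancing the −2 overall charge requires Rh(I). Rh sits in group 9, so the d-electron count is 9 − 1 = 8. A 4d d⁸ ion has a large crystal-field splitting; square planar leaves the high-energy d_{x²−y²} orbital empty and maximises CFSE. → square planar.

[RhF₂(acac)]²−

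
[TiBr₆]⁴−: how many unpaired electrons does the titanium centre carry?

Ligand charges: each bromide is −1. With an overall charge of −4 the titanium centre must be in the +2 oxidation state.
Group 4 minus oxidation state 2 gives a d² configuration.
In an octahedral field the d² configuration is t₂g²e_g⁰ (only one arrangement possible), giving 2 unpaired electrons.

2 unpaired electrons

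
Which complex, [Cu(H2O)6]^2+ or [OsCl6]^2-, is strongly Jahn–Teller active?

[Cu(H2O)6]^2+

[Cu(H2O)6]^2+: Summing ligand charges against the +2 overall charge gives an oxidation state of +2 for copper. Copper is a group-11 element; Cu(II) is therefore d⁹. The t₂g⁶e_g³ configuration has an unevenly filled e_g set; the Jahn–Teller theorem predicts a tetragonal distortion (typically axial elongation) to lift the degeneracy.
[OsCl6]^2-: Summing ligand charges against the −2 overall charge gives an oxidation state of +4 for osmium. Group 8 minus oxidation state 4 gives a d⁴ configuration. A 5d ion has a large Δₒ and is invariably low-spin. The d⁴ configuration leaves the e_g set evenly filled (or empty) — no strong Jahn–Teller driving force.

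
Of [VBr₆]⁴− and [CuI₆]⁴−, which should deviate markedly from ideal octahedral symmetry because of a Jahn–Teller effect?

[CuI₆]⁴−

[VBr₆]⁴−: Ligand charges: each bromide is −1. With an overall charge of −4 the vanadium centre must be in the +2 oxidation state. Vanadium is a group-5 element; V(II) is therefore d³. The d³ configuration leaves the e_g set evenly filled (or empty) — no strong Jahn–Teller driving force.
[CuI₆]⁴−: Ligand charges: each iodide is −1. With an overall charge of −4 the copper centre must be in the +2 oxidation state. Cu sits in group 11, so the d-electron count is 11 − 2 = 9. The t₂g⁶e_g³ configuration has an unevenly filled e_g set; the Jahn–Teller theorem predicts a tetragonal distortion (typically axial elongation) to lift the degeneracy.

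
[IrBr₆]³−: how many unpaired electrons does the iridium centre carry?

Summing ligand charges against the −3 overall charge gives an oxidation state of +3 for iridium.
Group 9 minus oxidation state 3 gives a d⁶ configuration.
The spin state decides the count: a 5d ion has a large Δₒ and is invariably low-spin.
An octahedral low-spin d⁶ ion is t₂g⁶e_g⁰, giving 0 unpaired electrons.

0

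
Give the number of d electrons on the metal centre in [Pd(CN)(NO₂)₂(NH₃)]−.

Each cyanide is −1; each nitro (N-bound nitrite) is −1; ammonia is neutral; balancing the −1 overall charge requires Pd(II).
Pd sits in group 10, so the d-electron count is 10 − 2 = 8.

d8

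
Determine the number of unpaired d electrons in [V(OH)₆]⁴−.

Each hydroxide is −1; balancing the −4 overall charge requires V(II).
Vanadium is a group-5 element; V(II) is therefore d³.
In an octahedral field the d³ configuration is t₂g³e_g⁰ (only one arrangement possible), giving 3 unpaired electrons.

3 unpaired electrons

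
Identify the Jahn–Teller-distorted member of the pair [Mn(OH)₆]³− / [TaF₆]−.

[Mn(OH)₆]³−

[Mn(OH)₆]³−: Ligand charges: each hydroxide is −1. With an overall charge of −3 the manganese centre must be in the +3 oxidation state. Group 7 minus oxidation state 3 gives a d⁴ configuration. Hydroxide is a weak-field ligand for a first-row metal, so the complex is high-spin. The t₂g³e_g¹ (high-spin) configuration has an unevenly filled e_g set; the Jahn–Teller theorem predicts a tetragonal distortion (typically axial elongation) to lift the degeneracy.
[TaF₆]−: Ligand charges: each fluoride is −1. With an overall charge of −1 the tantalum centre must be in the +5 oxidation state. Tantalum is a group-5 element; Ta(V) is therefore d⁰. The d⁰ configuration leaves the e_g set evenly filled (or empty) — no strong Jahn–Teller driving force.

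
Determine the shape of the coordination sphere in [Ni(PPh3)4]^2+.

Summing ligand charges against the +2 overall charge gives an oxidation state of +2 for nickel.
Nickel is a group-10 element; Ni(II) is therefore d⁸.
Coordination number: 4.
Triphenylphosphine is a strong-field ligand (high in the spectrochemical series).
A 3d d⁸ ion with strong-field ligands gains enough CFSE to favour square planar over tetrahedral.

square planar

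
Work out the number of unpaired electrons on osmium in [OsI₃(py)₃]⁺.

Ligand charges: each iodide is −1; pyridine is neutral. With an overall charge of +1 the osmium centre must be in the +4 oxidation state.
Group 8 minus oxidation state 4 gives a d⁴ configuration.
The spin state decides the count: a 5d ion has a large Δₒ and is invariably low-spin.
An octahedral low-spin d⁴ ion is t₂g⁴e_g⁰, giving 2 unpaired electrons.

2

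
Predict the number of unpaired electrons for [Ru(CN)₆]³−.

Summing ligand charges against the −3 overall charge gives an oxidation state of +3 for ruthenium.
Ru sits in group 8, so the d-electron count is 8 − 3 = 5.
The spin state decides the count: a 4d ion has a large Δₒ and is invariably low-spin.
An octahedral low-spin d⁵ ion is t₂g⁵e_g⁰, giving 1 unpaired electron.

1 unpaired electron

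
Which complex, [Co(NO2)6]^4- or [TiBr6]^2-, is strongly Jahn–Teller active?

[Co(NO2)6]^4-: Ligand charges: each nitro (N-bound nitrite) is −1. With an overall charge of −4 the cobalt centre must be in the +2 oxidation state. Group 9 minus oxidation state 2 gives a d⁷ configuration. Nitro (N-bound nitrite) is a strong-field ligand (high in the spectrochemical series) for a first-row metal, so the complex is low-spin. The t₂g⁶e_g¹ (low-spin) configuration has an unevenly filled e_g set; the Jahn–Teller theorem predicts a tetragonal distortion (typically axial elongation) to lift the degeneracy.
[TiBr6]^2-: Ligand charges: each bromide is −1. With an overall charge of −2 the titanium centre must be in the +4 oxidation state. Ti sits in group 4, so the d-electron count is 4 − 4 = 0. The d⁰ configuration leaves the e_g set evenly filled (or empty) — no strong Jahn–Teller driving force.

[Co(NO2)6]^4-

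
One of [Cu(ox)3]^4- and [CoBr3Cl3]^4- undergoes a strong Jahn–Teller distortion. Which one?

[Cu(ox)3]^4-

[Cu(ox)3]^4-: Summing ligand charges against the −4 overall charge gives an oxidation state of +2 for copper. Group 11 minus oxidation state 2 gives a d⁹ configuration. The t₂g⁶e_g³ configuration has an unevenly filled e_g set; the Jahn–Teller theorem predicts a tetragonal distortion (typically axial elongation) to lift the degeneracy.
[CoBr3Cl3]^4-: Ligand charges: each bromide is −1; each chloride is −1. With an overall charge of −4 the cobalt centre must be in the +2 oxidation state. Cobalt is a group-9 element; Co(II) is therefore d⁷. Bromide and chloride are weak-field ligands for a first-row metal, so the complex is high-spin. The d⁷ configuration leaves the e_g set evenly filled (or empty) — no strong Jahn–Teller driving force.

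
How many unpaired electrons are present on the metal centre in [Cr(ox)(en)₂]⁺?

3

Ligand charges: each oxalate is −2; ethylenediamine is neutral. With an overall charge of +1 the chromium centre must be in the +3 oxidation state.
Chromium is a group-6 element; Cr(III) is therefore d³.
Counting donor atoms: 1×oxalate (bidentate) → 2 donors; 2×ethylenediamine (bidentate) → 4 donors. Coordination number = 6.
In an octahedral field the d³ configuration is t₂g³e_g⁰ (only one arrangement possible), giving 3 unpaired electrons.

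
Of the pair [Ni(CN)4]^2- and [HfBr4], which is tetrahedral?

For [Ni(CN)4]^2-: Summing ligand charges against the −2 overall charge gives an oxidation state of +2 for nickel. Ni sits in group 10, so the d-electron count is 10 − 2 = 8. Cyanide is a strong-field ligand (high in the spectrochemical series). A 3d d⁸ ion with strong-field ligands gains enough CFSE to favour square planar over tetrahedral. → square planar.
For [HfBr4]: Summing ligand charges against the 0 overall charge gives an oxidation state of +4 for hafnium. Hf sits in group 4, so the d-electron count is 4 − 4 = 0. A d⁰ ion has no crystal-field stabilisation preference between square planar and tetrahedral, so four ligands adopt the sterically favoured tetrahedral geometry. → tetrahedral.

[HfBr4]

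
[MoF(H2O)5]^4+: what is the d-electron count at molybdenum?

Ligand charges: each fluoride is −1; water is neutral. With an overall charge of +4 the molybdenum centre must be in the +5 oxidation state.
Molybdenum is a group-6 element; Mo(V) is therefore d¹.

d1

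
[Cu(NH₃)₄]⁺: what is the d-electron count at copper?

Ligand charges: ammonia is neutral. With an overall charge of +1 the copper centre must be in the +1 oxidation state.
Copper is a group-11 element; Cu(I) is therefore d¹⁰.

d10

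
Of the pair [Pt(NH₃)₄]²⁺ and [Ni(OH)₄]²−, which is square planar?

For [Pt(NH₃)₄]²⁺: Summing ligand charges against the +2 overall charge gives an oxidation state of +2 for platinum. Platinum is a group-10 element; Pt(II) is therefore d⁸. A 5d d⁸ ion has a large crystal-field splitting; square planar leaves the high-energy d_{x²−y²} orbital empty and maximises CFSE. → square planar.
For [Ni(OH)₄]²−: Ligand charges: each hydroxide is −1. With an overall charge of −2 the nickel centre must be in the +2 oxidation state. Ni sits in group 10, so the d-electron count is 10 − 2 = 8. Hydroxide is a weak-field ligand. With weak-field ligands the CFSE gain from square planar is small, so a 3d d⁸ ion takes the sterically preferred tetrahedral geometry. → tetrahedral.

[Pt(NH₃)₄]²⁺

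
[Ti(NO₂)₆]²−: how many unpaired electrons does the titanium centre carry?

0

Each nitro (N-bound nitrite) is −1; balancing the −2 overall charge requires Ti(IV).
Ti sits in group 4, so the d-electron count is 4 − 4 = 0.
In an octahedral field the d⁰ configuration is t₂g⁰e_g⁰, giving 0 unpaired electrons.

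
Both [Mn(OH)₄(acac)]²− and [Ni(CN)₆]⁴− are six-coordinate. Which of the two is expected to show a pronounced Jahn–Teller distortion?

[Mn(OH)₄(acac)]²−

[Mn(OH)₄(acac)]²−: Summing ligand charges against the −2 overall charge gives an oxidation state of +3 for manganese. Group 7 minus oxidation state 3 gives a d⁴ configuration. Acetylacetonate and hydroxide are weak-field ligands for a first-row metal, so the complex is high-spin. The t₂g³e_g¹ (high-spin) configuration has an unevenly filled e_g set; the Jahn–Teller theorem predicts a tetragonal distortion (typically axial elongation) to lift the degeneracy.
[Ni(CN)₆]⁴−: Ligand charges: each cyanide is −1. With an overall charge of −4 the nickel centre must be in the +2 oxidation state. Ni sits in group 10, so the d-electron count is 10 − 2 = 8. The d⁸ configuration leaves the e_g set evenly filled (or empty) — no strong Jahn–Teller driving force.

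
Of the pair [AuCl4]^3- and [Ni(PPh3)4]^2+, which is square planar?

For [AuCl4]^3-: Each chloride is −1; balancing the −3 overall charge requires Au(I). Gold is a group-11 element; Au(I) is therefore d¹⁰. A d¹⁰ ion has no crystal-field stabilisation preference between square planar and tetrahedral, so four ligands adopt the sterically favoured tetrahedral geometry. → tetrahedral.
For [Ni(PPh3)4]^2+: Ligand charges: triphenylphosphine is neutral. With an overall charge of +2 the nickel centre must be in the +2 oxidation state. Nickel is a group-10 element; Ni(II) is therefore d⁸. Triphenylphosphine is a strong-field ligand (high in the spectrochemical series). A 3d d⁸ ion with strong-field ligands gains enough CFSE to favour square planar over tetrahedral. → square planar.

[Ni(PPh3)4]^2+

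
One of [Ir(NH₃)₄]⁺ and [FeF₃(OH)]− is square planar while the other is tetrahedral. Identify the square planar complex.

[Ir(NH₃)₄]⁺

For [Ir(NH₃)₄]⁺: Ammonia is neutral; balancing the +1 overall charge requires Ir(I). Ir sits in group 9, so the d-electron count is 9 − 1 = 8. A 5d d⁸ ion has a large crystal-field splitting; square planar leaves the high-energy d_{x²−y²} orbital empty and maximises CFSE. → square planar.
For [FeF₃(OH)]−: Summing ligand charges against the −1 overall charge gives an oxidation state of +3 for iron. Group 8 minus oxidation state 3 gives a d⁵ configuration. A high-spin d⁵ ion has zero CFSE in either geometry, so four ligands adopt the sterically favoured tetrahedral geometry. → tetrahedral.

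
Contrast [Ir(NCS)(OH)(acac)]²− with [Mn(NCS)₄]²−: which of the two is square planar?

[Ir(NCS)(OH)(acac)]²−

For [Ir(NCS)(OH)(acac)]²−: Summing ligand charges against the −2 overall charge gives an oxidation state of +1 for iridium. Group 9 minus oxidation state 1 gives a d⁸ configuration. A 5d d⁸ ion has a large crystal-field splitting; square planar leaves the high-energy d_{x²−y²} orbital empty and maximises CFSE. → square planar.
For [Mn(NCS)₄]²−: Each isothiocyanate is −1; balancing the −2 overall charge requires Mn(II). Group 7 minus oxidation state 2 gives a d⁵ configuration. A high-spin d⁵ ion has zero CFSE in either geometry, so four ligands adopt the sterically favoured tetrahedral geometry. → tetrahedral.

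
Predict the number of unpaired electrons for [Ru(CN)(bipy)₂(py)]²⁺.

1

Each cyanide is −1; 2,2′-bipyridine is neutral; pyridine is neutral; balancing the +2 overall charge requires Ru(III).
Group 8 minus oxidation state 3 gives a d⁵ configuration.
Counting donor atoms: 1×cyanide (monodentate) → 1 donor; 2×2,2′-bipyridine (bidentate) → 4 donors; 1×pyridine (monodentate) → 1 donor. Coordination number = 6.
The spin state decides the count: a 4d ion has a large Δₒ and is invariably low-spin.
An octahedral low-spin d⁵ ion is t₂g⁵e_g⁰, giving 1 unpaired electron.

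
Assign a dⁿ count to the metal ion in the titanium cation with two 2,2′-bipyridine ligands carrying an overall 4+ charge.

2,2′-bipyridine is neutral; balancing the +4 overall charge requires Ti(IV).
Ti sits in group 4, so the d-electron count is 4 − 4 = 0.

d⁰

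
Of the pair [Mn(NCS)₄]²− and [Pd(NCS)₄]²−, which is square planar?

For [Mn(NCS)₄]²−: Ligand charges: each isothiocyanate is −1. With an overall charge of −2 the manganese centre must be in the +2 oxidation state. Manganese is a group-7 element; Mn(II) is therefore d⁵. A high-spin d⁵ ion has zero CFSE in either geometry, so four ligands adopt the sterically favoured tetrahedral geometry. → tetrahedral.
For [Pd(NCS)₄]²−: Each isothiocyanate is −1; balancing the −2 overall charge requires Pd(II). Palladium is a group-10 element; Pd(II) is therefore d⁸. A 4d d⁸ ion has a large crystal-field splitting; square planar leaves the high-energy d_{x²−y²} orbital empty and maximises CFSE. → square planar.

[Pd(NCS)₄]²−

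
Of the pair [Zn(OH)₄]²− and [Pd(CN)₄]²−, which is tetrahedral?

[Zn(OH)₄]²−

For [Zn(OH)₄]²−: Summing ligand charges against the −2 overall charge gives an oxidation state of +2 for zinc. Zn sits in group 12, so the d-electron count is 12 − 2 = 10. A d¹⁰ ion has no crystal-field stabilisation preference between square planar and tetrahedral, so four ligands adopt the sterically favoured tetrahedral geometry. → tetrahedral.
For [Pd(CN)₄]²−: Ligand charges: each cyanide is −1. With an overall charge of −2 the palladium centre must be in the +2 oxidation state. Palladium is a group-10 element; Pd(II) is therefore d⁸. A 4d d⁸ ion has a large crystal-field splitting; square planar leaves the high-energy d_{x²−y²} orbital empty and maximises CFSE. → square planar.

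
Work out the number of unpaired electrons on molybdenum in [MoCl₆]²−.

Summing ligand charges against the −2 overall charge gives an oxidation state of +4 for molybdenum.
Molybdenum is a group-6 element; Mo(IV) is therefore d².
In an octahedral field the d² configuration is t₂g²e_g⁰ (only one arrangement possible), giving 2 unpaired electrons.

2 unpaired electrons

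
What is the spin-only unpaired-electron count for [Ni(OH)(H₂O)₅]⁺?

Ligand charges: each hydroxide is −1; water is neutral. With an overall charge of +1 the nickel centre must be in the +2 oxidation state.
Group 10 minus oxidation state 2 gives a d⁸ configuration.
In an octahedral field the d⁸ configuration is t₂g⁶e_g² (only one arrangement possible), giving 2 unpaired electrons.

2 unpaired electrons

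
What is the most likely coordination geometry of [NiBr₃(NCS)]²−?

Summing ligand charges against the −2 overall charge gives an oxidation state of +2 for nickel.
Group 10 minus oxidation state 2 gives a d⁸ configuration.
Coordination number: 4.
Bromide and isothiocyanate are weak-field ligands.
With weak-field ligands the CFSE gain from square planar is small, so a 3d d⁸ ion takes the sterically preferred tetrahedral geometry.

tetrahedral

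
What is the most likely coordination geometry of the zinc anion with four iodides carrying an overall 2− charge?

tetrahedral

Ligand charges: each iodide is −1. With an overall charge of −2 the zinc centre must be in the +2 oxidation state.
Zn sits in group 12, so the d-electron count is 12 − 2 = 10.
Coordination number: 4.
A d¹⁰ ion has no crystal-field stabilisation preference between square planar and tetrahedral, so four ligands adopt the sterically favoured tetrahedral geometry.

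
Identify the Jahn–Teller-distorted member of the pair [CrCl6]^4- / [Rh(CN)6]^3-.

[CrCl6]^4-: Summing ligand charges against the −4 overall charge gives an oxidation state of +2 for chromium. Group 6 minus oxidation state 2 gives a d⁴ configuration. Chloride is a weak-field ligand for a first-row metal, so the complex is high-spin. The t₂g³e_g¹ (high-spin) configuration has an unevenly filled e_g set; the Jahn–Teller theorem predicts a tetragonal distortion (typically axial elongation) to lift the degeneracy.
[Rh(CN)6]^3-: Each cyanide is −1; balancing the −3 overall charge requires Rh(III). Group 9 minus oxidation state 3 gives a d⁶ configuration. A 4d ion has a large Δₒ and is invariably low-spin. The d⁶ configuration leaves the e_g set evenly filled (or empty) — no strong Jahn–Teller driving force.

[CrCl6]^4-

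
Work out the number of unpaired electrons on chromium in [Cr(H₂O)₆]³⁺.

Ligand charges: water is neutral. With an overall charge of +3 the chromium centre must be in the +3 oxidation state.
Cr sits in group 6, so the d-electron count is 6 − 3 = 3.
In an octahedral field the d³ configuration is t₂g³e_g⁰ (only one arrangement possible), giving 3 unpaired electrons.

3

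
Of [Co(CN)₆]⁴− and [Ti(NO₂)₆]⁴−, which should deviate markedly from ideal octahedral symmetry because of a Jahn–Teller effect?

[Co(CN)₆]⁴−: Each cyanide is −1; balancing the −4 overall charge requires Co(II). Group 9 minus oxidation state 2 gives a d⁷ configuration. Cyanide is a strong-field ligand (high in the spectrochemical series) for a first-row metal, so the complex is low-spin. The t₂g⁶e_g¹ (low-spin) configuration has an unevenly filled e_g set; the Jahn–Teller theorem predicts a tetragonal distortion (typically axial elongation) to lift the degeneracy.
[Ti(NO₂)₆]⁴−: Ligand charges: each nitro (N-bound nitrite) is −1. With an overall charge of −4 the titanium centre must be in the +2 oxidation state. Ti sits in group 4, so the d-electron count is 4 − 2 = 2. The d² configuration leaves the e_g set evenly filled (or empty) — no strong Jahn–Teller driving force.

[Co(CN)₆]⁴−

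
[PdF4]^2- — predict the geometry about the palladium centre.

Summing ligand charges against the −2 overall charge gives an oxidation state of +2 for palladium.
Palladium is a group-10 element; Pd(II) is therefore d⁸.
With 4 monodentate ligands the coordination number is 4.
A 4d d⁸ ion has a large crystal-field splitting; square planar leaves the high-energy d_{x²−y²} orbital empty and maximises CFSE.

square planar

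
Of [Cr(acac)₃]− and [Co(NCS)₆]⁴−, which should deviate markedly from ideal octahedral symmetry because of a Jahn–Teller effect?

[Cr(acac)₃]−: Each acetylacetonate is −1; balancing the −1 overall charge requires Cr(II). Cr sits in group 6, so the d-electron count is 6 − 2 = 4. Acetylacetonate is a weak-field ligand for a first-row metal, so the complex is high-spin. The t₂g³e_g¹ (high-spin) configuration has an unevenly filled e_g set; the Jahn–Teller theorem predicts a tetragonal distortion (typically axial elongation) to lift the degeneracy.
[Co(NCS)₆]⁴−: Each isothiocyanate is −1; balancing the −4 overall charge requires Co(II). Co sits in group 9, so the d-electron count is 9 − 2 = 7. Isothiocyanate is a weak-field ligand for a first-row metal, so the complex is high-spin. The d⁷ configuration leaves the e_g set evenly filled (or empty) — no strong Jahn–Teller driving force.

[Cr(acac)₃]−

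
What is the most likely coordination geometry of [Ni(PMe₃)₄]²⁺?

Trimethylphosphine is neutral; balancing the +2 overall charge requires Ni(II).
Group 10 minus oxidation state 2 gives a d⁸ configuration.
With 4 monodentate ligands the coordination number is 4.
Trimethylphosphine is a strong-field ligand (high in the spectrochemical series).
A 3d d⁸ ion with strong-field ligands gains enough CFSE to favour square planar over tetrahedral.

square planar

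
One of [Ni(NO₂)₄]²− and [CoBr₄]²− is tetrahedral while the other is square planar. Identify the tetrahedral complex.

[CoBr₄]²−

For [Ni(NO₂)₄]²−: Ligand charges: each nitro (N-bound nitrite) is −1. With an overall charge of −2 the nickel centre must be in the +2 oxidation state. Nickel is a group-10 element; Ni(II) is therefore d⁸. Nitro (N-bound nitrite) is a strong-field ligand (high in the spectrochemical series). A 3d d⁸ ion with strong-field ligands gains enough CFSE to favour square planar over tetrahedral. → square planar.
For [CoBr₄]²−: Ligand charges: each bromide is −1. With an overall charge of −2 the cobalt centre must be in the +2 oxidation state. Cobalt is a group-9 element; Co(II) is therefore d⁷. For a high-spin 3d d⁷ ion with weak-field ligands the small Δₜ gives little square-planar CFSE advantage, so four ligands adopt the sterically favoured tetrahedral geometry. → tetrahedral.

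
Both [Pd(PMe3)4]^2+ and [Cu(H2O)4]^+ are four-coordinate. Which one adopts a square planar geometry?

[Pd(PMe3)4]^2+

For [Pd(PMe3)4]^2+: Trimethylphosphine is neutral; balancing the +2 overall charge requires Pd(II). Palladium is a group-10 element; Pd(II) is therefore d⁸. A 4d d⁸ ion has a large crystal-field splitting; square planar leaves the high-energy d_{x²−y²} orbital empty and maximises CFSE. → square planar.
For [Cu(H2O)4]^+: Summing ligand charges against the +1 overall charge gives an oxidation state of +1 for copper. Group 11 minus oxidation state 1 gives a d¹⁰ configuration. A d¹⁰ ion has no crystal-field stabilisation preference between square planar and tetrahedral, so four ligands adopt the sterically favoured tetrahedral geometry. → tetrahedral.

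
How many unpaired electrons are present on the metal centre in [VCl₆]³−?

Summing ligand charges against the −3 overall charge gives an oxidation state of +3 for vanadium.
Group 5 minus oxidation state 3 gives a d² configuration.
In an octahedral field the d² configuration is t₂g²e_g⁰ (only one arrangement possible), giving 2 unpaired electrons.

2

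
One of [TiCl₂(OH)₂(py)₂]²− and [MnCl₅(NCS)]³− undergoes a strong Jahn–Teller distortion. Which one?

[TiCl₂(OH)₂(py)₂]²−: Ligand charges: each chloride is −1; each hydroxide is −1; pyridine is neutral. With an overall charge of −2 the titanium centre must be in the +2 oxidation state. Titanium is a group-4 element; Ti(II) is therefore d². The d² configuration leaves the e_g set evenly filled (or empty) — no strong Jahn–Teller driving force.
[MnCl₅(NCS)]³−: Summing ligand charges against the −3 overall charge gives an oxidation state of +3 for manganese. Manganese is a group-7 element; Mn(III) is therefore d⁴. Chloride and isothiocyanate are weak-field ligands for a first-row metal, so the complex is high-spin. The t₂g³e_g¹ (high-spin) configuration has an unevenly filled e_g set; the Jahn–Teller theorem predicts a tetragonal distortion (typically axial elongation) to lift the degeneracy.

[MnCl₅(NCS)]³−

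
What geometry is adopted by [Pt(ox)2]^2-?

square planar

Summing ligand charges against the −2 overall charge gives an oxidation state of +2 for platinum.
Platinum is a group-10 element; Pt(II) is therefore d⁸.
Counting donor atoms: 2×oxalate (bidentate) → 4 donors. Coordination number = 4.
A 5d d⁸ ion has a large crystal-field splitting; square planar leaves the high-energy d_{x²−y²} orbital empty and maximises CFSE.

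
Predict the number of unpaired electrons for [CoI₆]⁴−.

3

Summing ligand charges against the −4 overall charge gives an oxidation state of +2 for cobalt.
Co sits in group 9, so the d-electron count is 9 − 2 = 7.
The spin state decides the count: Iodide is a weak-field ligand for a first-row metal, so the complex is high-spin.
An octahedral high-spin d⁷ ion is t₂g⁵e_g², giving 3 unpaired electrons.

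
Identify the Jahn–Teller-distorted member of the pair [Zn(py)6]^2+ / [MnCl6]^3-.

[MnCl6]^3-

[Zn(py)6]^2+: Ligand charges: pyridine is neutral. With an overall charge of +2 the zinc centre must be in the +2 oxidation state. Group 12 minus oxidation state 2 gives a d¹⁰ configuration. The d¹⁰ configuration leaves the e_g set evenly filled (or empty) — no strong Jahn–Teller driving force.
[MnCl6]^3-: Ligand charges: each chloride is −1. With an overall charge of −3 the manganese centre must be in the +3 oxidation state. Manganese is a group-7 element; Mn(III) is therefore d⁴. Chloride is a weak-field ligand for a first-row metal, so the complex is high-spin. The t₂g³e_g¹ (high-spin) configuration has an unevenly filled e_g set; the Jahn–Teller theorem predicts a tetragonal distortion (typically axial elongation) to lift the degeneracy.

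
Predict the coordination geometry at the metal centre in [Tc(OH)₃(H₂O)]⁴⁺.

Each hydroxide is −1; water is neutral; balancing the +4 overall charge requires Tc(VII).
Technetium is a group-7 element; Tc(VII) is therefore d⁰.
Coordination number: 4.
A d⁰ ion has no crystal-field stabilisation preference between square planar and tetrahedral, so four ligands adopt the sterically favoured tetrahedral geometry.

tetrahedral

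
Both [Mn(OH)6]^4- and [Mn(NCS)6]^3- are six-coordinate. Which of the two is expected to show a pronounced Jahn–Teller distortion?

[Mn(NCS)6]^3-

[Mn(OH)6]^4-: Summing ligand charges against the −4 overall charge gives an oxidation state of +2 for manganese. Mn sits in group 7, so the d-electron count is 7 − 2 = 5. Hydroxide is a weak-field ligand for a first-row metal, so the complex is high-spin. The d⁵ configuration leaves the e_g set evenly filled (or empty) — no strong Jahn–Teller driving force.
[Mn(NCS)6]^3-: Each isothiocyanate is −1; balancing the −3 overall charge requires Mn(III). Group 7 minus oxidation state 3 gives a d⁴ configuration. Isothiocyanate is a weak-field ligand for a first-row metal, so the complex is high-spin. The t₂g³e_g¹ (high-spin) configuration has an unevenly filled e_g set; the Jahn–Teller theorem predicts a tetragonal distortion (typically axial elongation) to lift the degeneracy.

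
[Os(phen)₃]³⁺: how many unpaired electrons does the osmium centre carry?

1 unpaired electron

Ligand charges: 1,10-phenanthroline is neutral. With an overall charge of +3 the osmium centre must be in the +3 oxidation state.
Group 8 minus oxidation state 3 gives a d⁵ configuration.
Counting donor atoms: 3×1,10-phenanthroline (bidentate) → 6 donors. Coordination number = 6.
The spin state decides the count: a 5d ion has a large Δₒ and is invariably low-spin.
An octahedral low-spin d⁵ ion is t₂g⁵e_g⁰, giving 1 unpaired electron.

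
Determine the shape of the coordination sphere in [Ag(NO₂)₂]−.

linear

Ligand charges: each nitro (N-bound nitrite) is −1. With an overall charge of −1 the silver centre must be in the +1 oxidation state.
Silver is a group-11 element; Ag(I) is therefore d¹⁰.
Coordination number: 2.
A d¹⁰ ion with only two ligands adopts a linear arrangement (sp hybridisation; no CFSE preference).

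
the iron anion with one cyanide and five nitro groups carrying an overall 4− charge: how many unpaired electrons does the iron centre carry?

0

Summing ligand charges against the −4 overall charge gives an oxidation state of +2 for iron.
Fe sits in group 8, so the d-electron count is 8 − 2 = 6.
The spin state decides the count: Cyanide and nitro (N-bound nitrite) are strong-field ligands (high in the spectrochemical series) for a first-row metal, so the complex is low-spin.
An octahedral low-spin d⁶ ion is t₂g⁶e_g⁰, giving 0 unpaired electrons.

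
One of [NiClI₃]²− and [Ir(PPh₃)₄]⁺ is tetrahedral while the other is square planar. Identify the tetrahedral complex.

[NiClI₃]²−

For [NiClI₃]²−: Summing ligand charges against the −2 overall charge gives an oxidation state of +2 for nickel. Group 10 minus oxidation state 2 gives a d⁸ configuration. Chloride and iodide are weak-field ligands. With weak-field ligands the CFSE gain from square planar is small, so a 3d d⁸ ion takes the sterically preferred tetrahedral geometry. → tetrahedral.
For [Ir(PPh₃)₄]⁺: Ligand charges: triphenylphosphine is neutral. With an overall charge of +1 the iridium centre must be in the +1 oxidation state. Iridium is a group-9 element; Ir(I) is therefore d⁸. A 5d d⁸ ion has a large crystal-field splitting; square planar leaves the high-energy d_{x²−y²} orbital empty and maximises CFSE. → square planar.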